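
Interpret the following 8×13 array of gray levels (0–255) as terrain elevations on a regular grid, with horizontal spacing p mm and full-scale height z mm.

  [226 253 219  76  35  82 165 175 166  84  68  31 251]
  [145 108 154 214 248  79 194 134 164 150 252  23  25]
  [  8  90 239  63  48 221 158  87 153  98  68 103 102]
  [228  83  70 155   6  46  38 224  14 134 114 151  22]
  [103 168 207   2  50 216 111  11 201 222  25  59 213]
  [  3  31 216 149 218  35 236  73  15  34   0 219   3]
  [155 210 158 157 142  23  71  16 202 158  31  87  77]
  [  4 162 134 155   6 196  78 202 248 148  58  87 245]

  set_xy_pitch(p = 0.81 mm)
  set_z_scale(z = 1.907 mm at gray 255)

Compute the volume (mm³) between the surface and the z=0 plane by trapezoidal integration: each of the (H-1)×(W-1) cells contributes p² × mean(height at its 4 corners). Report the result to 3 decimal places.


height_mm = gray/255 × 1.907; cell vol = 0.81² × mean(4 corners)
unit = 0.81² × 1.907 / (4×255) = 0.00122665 mm³ per gray-sum
row 0: Σ corner-gray over 12 cells = 6795  → 8.3351
row 1: Σ corner-gray over 12 cells = 6376  → 7.8211
row 2: Σ corner-gray over 12 cells = 5086  → 6.2387
row 3: Σ corner-gray over 12 cells = 5180  → 6.3540
row 4: Σ corner-gray over 12 cells = 5318  → 6.5233
row 5: Σ corner-gray over 12 cells = 5200  → 6.3786
row 6: Σ corner-gray over 12 cells = 5939  → 7.2851
Σ rows: total corner-gray = 39894  → 48.9360 mm³

48.936


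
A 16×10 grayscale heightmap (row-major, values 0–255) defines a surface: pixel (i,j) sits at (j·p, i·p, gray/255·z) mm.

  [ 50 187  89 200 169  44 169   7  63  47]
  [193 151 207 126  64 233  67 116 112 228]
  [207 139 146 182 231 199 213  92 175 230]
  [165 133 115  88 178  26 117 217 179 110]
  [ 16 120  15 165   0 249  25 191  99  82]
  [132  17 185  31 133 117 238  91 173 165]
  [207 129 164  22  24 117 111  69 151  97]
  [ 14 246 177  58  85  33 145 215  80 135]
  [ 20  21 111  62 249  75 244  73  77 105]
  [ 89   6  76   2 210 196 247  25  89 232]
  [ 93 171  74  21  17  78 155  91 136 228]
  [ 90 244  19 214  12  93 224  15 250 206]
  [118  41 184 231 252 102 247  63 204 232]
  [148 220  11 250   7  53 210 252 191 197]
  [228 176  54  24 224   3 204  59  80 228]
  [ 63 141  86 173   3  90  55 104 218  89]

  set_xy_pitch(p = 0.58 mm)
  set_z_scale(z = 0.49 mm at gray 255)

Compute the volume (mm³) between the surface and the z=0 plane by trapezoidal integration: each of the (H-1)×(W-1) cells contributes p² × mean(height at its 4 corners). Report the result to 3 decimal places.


11.092

height_mm = gray/255 × 0.49; cell vol = 0.58² × mean(4 corners)
unit = 0.58² × 0.49 / (4×255) = 0.000161604 mm³ per gray-sum
row 0: Σ corner-gray over 9 cells = 4526  → 0.7314
row 1: Σ corner-gray over 9 cells = 5764  → 0.9315
row 2: Σ corner-gray over 9 cells = 5572  → 0.9005
row 3: Σ corner-gray over 9 cells = 4207  → 0.6799
row 4: Σ corner-gray over 9 cells = 4093  → 0.6614
row 5: Σ corner-gray over 9 cells = 4145  → 0.6698
row 6: Σ corner-gray over 9 cells = 4105  → 0.6634
row 7: Σ corner-gray over 9 cells = 4176  → 0.6749
row 8: Σ corner-gray over 9 cells = 3972  → 0.6419
row 9: Σ corner-gray over 9 cells = 3830  → 0.6189
row 10: Σ corner-gray over 9 cells = 4245  → 0.6860
row 11: Σ corner-gray over 9 cells = 5436  → 0.8785
row 12: Σ corner-gray over 9 cells = 5731  → 0.9262
row 13: Σ corner-gray over 9 cells = 4837  → 0.7817
row 14: Σ corner-gray over 9 cells = 3996  → 0.6458
Σ rows: total corner-gray = 68635  → 11.0917 mm³


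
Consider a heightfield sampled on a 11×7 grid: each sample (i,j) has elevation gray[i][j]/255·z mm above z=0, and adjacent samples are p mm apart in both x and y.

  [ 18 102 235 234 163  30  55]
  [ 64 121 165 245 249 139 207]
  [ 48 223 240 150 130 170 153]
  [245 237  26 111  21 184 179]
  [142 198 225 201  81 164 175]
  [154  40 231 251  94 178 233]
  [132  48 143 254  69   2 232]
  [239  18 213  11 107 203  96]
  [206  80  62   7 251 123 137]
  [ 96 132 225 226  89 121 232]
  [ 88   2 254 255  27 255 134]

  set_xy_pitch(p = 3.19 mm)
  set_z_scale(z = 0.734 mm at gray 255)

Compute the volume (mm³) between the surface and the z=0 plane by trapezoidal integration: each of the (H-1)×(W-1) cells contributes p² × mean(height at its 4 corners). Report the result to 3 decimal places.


height_mm = gray/255 × 0.734; cell vol = 3.19² × mean(4 corners)
unit = 3.19² × 0.734 / (4×255) = 0.0073228 mm³ per gray-sum
row 0: Σ corner-gray over 6 cells = 3710  → 27.1676
row 1: Σ corner-gray over 6 cells = 4136  → 30.2871
row 2: Σ corner-gray over 6 cells = 3609  → 26.4280
row 3: Σ corner-gray over 6 cells = 3637  → 26.6330
row 4: Σ corner-gray over 6 cells = 4030  → 29.5109
row 5: Σ corner-gray over 6 cells = 3371  → 24.6852
row 6: Σ corner-gray over 6 cells = 2835  → 20.7601
row 7: Σ corner-gray over 6 cells = 2828  → 20.7089
row 8: Σ corner-gray over 6 cells = 3303  → 24.1872
row 9: Σ corner-gray over 6 cells = 3722  → 27.2555
Σ rows: total corner-gray = 35181  → 257.6235 mm³

257.623


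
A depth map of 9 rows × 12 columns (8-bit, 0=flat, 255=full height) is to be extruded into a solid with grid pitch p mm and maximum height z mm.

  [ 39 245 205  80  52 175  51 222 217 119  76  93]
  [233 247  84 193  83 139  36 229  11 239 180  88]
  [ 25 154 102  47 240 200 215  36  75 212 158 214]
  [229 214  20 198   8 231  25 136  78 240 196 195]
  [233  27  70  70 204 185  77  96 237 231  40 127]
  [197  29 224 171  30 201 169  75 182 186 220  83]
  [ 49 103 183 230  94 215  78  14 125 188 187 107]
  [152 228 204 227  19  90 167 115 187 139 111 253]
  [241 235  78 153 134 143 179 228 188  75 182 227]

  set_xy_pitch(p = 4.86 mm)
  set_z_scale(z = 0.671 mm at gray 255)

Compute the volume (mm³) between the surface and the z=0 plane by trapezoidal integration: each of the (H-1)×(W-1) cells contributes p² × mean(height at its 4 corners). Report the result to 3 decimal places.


height_mm = gray/255 × 0.671; cell vol = 4.86² × mean(4 corners)
unit = 4.86² × 0.671 / (4×255) = 0.015538 mm³ per gray-sum
row 0: Σ corner-gray over 11 cells = 6219  → 96.6308
row 1: Σ corner-gray over 11 cells = 6320  → 98.2001
row 2: Σ corner-gray over 11 cells = 6233  → 96.8483
row 3: Σ corner-gray over 11 cells = 5950  → 92.4511
row 4: Σ corner-gray over 11 cells = 6088  → 94.5953
row 5: Σ corner-gray over 11 cells = 6244  → 97.0192
row 6: Σ corner-gray over 11 cells = 6369  → 98.9615
row 7: Σ corner-gray over 11 cells = 7037  → 109.3408
Σ rows: total corner-gray = 50460  → 784.0471 mm³

784.047


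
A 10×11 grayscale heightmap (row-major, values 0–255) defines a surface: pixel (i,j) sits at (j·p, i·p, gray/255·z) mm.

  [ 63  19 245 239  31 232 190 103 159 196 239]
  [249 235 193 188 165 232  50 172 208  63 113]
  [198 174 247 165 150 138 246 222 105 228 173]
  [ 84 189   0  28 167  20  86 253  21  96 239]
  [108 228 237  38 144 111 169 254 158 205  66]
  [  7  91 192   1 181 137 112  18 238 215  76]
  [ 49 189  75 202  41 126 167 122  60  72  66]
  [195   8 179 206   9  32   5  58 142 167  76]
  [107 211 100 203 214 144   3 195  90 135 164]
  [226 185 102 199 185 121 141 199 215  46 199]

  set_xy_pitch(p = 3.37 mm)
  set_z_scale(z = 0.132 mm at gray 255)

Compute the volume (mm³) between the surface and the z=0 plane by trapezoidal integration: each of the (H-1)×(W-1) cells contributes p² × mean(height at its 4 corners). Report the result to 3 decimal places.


height_mm = gray/255 × 0.132; cell vol = 3.37² × mean(4 corners)
unit = 3.37² × 0.132 / (4×255) = 0.00146972 mm³ per gray-sum
row 0: Σ corner-gray over 10 cells = 6504  → 9.5590
row 1: Σ corner-gray over 10 cells = 7095  → 10.4276
row 2: Σ corner-gray over 10 cells = 5764  → 8.4714
row 3: Σ corner-gray over 10 cells = 5305  → 7.7968
row 4: Σ corner-gray over 10 cells = 5715  → 8.3994
row 5: Σ corner-gray over 10 cells = 4676  → 6.8724
row 6: Σ corner-gray over 10 cells = 4106  → 6.0347
row 7: Σ corner-gray over 10 cells = 4744  → 6.9723
row 8: Σ corner-gray over 10 cells = 6072  → 8.9241
Σ rows: total corner-gray = 49981  → 73.4579 mm³

73.458


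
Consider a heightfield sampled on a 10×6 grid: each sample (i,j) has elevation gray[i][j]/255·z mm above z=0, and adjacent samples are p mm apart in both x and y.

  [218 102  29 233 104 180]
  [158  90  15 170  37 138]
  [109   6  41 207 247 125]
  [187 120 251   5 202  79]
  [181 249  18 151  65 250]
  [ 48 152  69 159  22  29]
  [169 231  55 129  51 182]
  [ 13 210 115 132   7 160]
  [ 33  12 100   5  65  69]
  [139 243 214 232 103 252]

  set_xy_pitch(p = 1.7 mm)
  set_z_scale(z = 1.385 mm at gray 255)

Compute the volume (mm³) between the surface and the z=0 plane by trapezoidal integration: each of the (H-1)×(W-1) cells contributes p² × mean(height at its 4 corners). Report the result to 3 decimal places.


81.313

height_mm = gray/255 × 1.385; cell vol = 1.7² × mean(4 corners)
unit = 1.7² × 1.385 / (4×255) = 0.00392417 mm³ per gray-sum
row 0: Σ corner-gray over 5 cells = 2254  → 8.8451
row 1: Σ corner-gray over 5 cells = 2156  → 8.4605
row 2: Σ corner-gray over 5 cells = 2658  → 10.4304
row 3: Σ corner-gray over 5 cells = 2819  → 11.0622
row 4: Σ corner-gray over 5 cells = 2278  → 8.9393
row 5: Σ corner-gray over 5 cells = 2164  → 8.4919
row 6: Σ corner-gray over 5 cells = 2384  → 9.3552
row 7: Σ corner-gray over 5 cells = 1567  → 6.1492
row 8: Σ corner-gray over 5 cells = 2441  → 9.5789
Σ rows: total corner-gray = 20721  → 81.3127 mm³


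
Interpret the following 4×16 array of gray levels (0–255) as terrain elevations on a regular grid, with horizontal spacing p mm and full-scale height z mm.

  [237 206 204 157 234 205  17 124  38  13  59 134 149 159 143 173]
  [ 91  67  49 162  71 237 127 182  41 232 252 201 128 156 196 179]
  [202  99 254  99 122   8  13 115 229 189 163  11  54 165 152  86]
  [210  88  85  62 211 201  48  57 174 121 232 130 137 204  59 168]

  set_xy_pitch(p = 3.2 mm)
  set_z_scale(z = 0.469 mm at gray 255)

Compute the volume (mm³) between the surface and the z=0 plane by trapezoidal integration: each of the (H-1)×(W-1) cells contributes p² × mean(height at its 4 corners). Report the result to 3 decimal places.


114.423

height_mm = gray/255 × 0.469; cell vol = 3.2² × mean(4 corners)
unit = 3.2² × 0.469 / (4×255) = 0.00470839 mm³ per gray-sum
row 0: Σ corner-gray over 15 cells = 8566  → 40.3321
row 1: Σ corner-gray over 15 cells = 8106  → 38.1662
row 2: Σ corner-gray over 15 cells = 7630  → 35.9250
Σ rows: total corner-gray = 24302  → 114.4233 mm³


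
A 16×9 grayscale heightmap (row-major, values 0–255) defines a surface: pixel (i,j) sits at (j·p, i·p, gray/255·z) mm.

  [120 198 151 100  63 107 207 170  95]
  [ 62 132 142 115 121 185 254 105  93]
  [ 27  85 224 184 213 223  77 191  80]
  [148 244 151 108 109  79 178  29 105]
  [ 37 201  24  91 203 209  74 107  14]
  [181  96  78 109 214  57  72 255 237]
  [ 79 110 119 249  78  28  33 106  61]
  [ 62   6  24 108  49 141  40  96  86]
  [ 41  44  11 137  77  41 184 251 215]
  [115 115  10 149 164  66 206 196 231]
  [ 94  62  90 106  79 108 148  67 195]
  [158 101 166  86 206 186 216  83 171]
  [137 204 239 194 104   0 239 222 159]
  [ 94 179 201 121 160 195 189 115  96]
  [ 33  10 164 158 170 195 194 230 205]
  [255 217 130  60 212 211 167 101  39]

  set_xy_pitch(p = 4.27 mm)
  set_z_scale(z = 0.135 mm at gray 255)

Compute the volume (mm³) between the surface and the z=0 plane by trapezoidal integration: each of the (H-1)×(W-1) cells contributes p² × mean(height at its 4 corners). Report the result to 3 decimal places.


151.994

height_mm = gray/255 × 0.135; cell vol = 4.27² × mean(4 corners)
unit = 4.27² × 0.135 / (4×255) = 0.00241318 mm³ per gray-sum
row 0: Σ corner-gray over 8 cells = 4470  → 10.7869
row 1: Σ corner-gray over 8 cells = 4764  → 11.4964
row 2: Σ corner-gray over 8 cells = 4550  → 10.9800
row 3: Σ corner-gray over 8 cells = 3918  → 9.4548
row 4: Σ corner-gray over 8 cells = 4049  → 9.7710
row 5: Σ corner-gray over 8 cells = 3766  → 9.0880
row 6: Σ corner-gray over 8 cells = 2662  → 6.4239
row 7: Σ corner-gray over 8 cells = 2822  → 6.8100
row 8: Σ corner-gray over 8 cells = 3904  → 9.4210
row 9: Σ corner-gray over 8 cells = 3767  → 9.0904
row 10: Σ corner-gray over 8 cells = 4026  → 9.7155
row 11: Σ corner-gray over 8 cells = 5117  → 12.3482
row 12: Σ corner-gray over 8 cells = 5210  → 12.5727
row 13: Σ corner-gray over 8 cells = 4990  → 12.0418
row 14: Σ corner-gray over 8 cells = 4970  → 11.9935
Σ rows: total corner-gray = 62985  → 151.9940 mm³


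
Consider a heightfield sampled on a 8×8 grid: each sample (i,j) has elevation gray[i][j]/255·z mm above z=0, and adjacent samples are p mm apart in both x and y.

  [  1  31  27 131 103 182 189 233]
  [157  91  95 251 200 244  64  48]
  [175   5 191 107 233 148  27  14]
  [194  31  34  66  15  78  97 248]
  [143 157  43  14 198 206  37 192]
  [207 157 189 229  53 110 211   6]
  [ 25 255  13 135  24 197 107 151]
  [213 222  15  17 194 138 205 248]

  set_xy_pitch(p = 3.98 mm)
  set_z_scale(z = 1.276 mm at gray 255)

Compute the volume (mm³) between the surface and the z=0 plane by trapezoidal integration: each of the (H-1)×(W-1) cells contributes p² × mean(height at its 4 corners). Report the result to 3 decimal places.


height_mm = gray/255 × 1.276; cell vol = 3.98² × mean(4 corners)
unit = 3.98² × 1.276 / (4×255) = 0.019816 mm³ per gray-sum
row 0: Σ corner-gray over 7 cells = 3655  → 72.4276
row 1: Σ corner-gray over 7 cells = 3706  → 73.4382
row 2: Σ corner-gray over 7 cells = 2695  → 53.4042
row 3: Σ corner-gray over 7 cells = 2729  → 54.0779
row 4: Σ corner-gray over 7 cells = 3756  → 74.4290
row 5: Σ corner-gray over 7 cells = 3749  → 74.2903
row 6: Σ corner-gray over 7 cells = 3681  → 72.9428
Σ rows: total corner-gray = 23971  → 475.0101 mm³

475.010


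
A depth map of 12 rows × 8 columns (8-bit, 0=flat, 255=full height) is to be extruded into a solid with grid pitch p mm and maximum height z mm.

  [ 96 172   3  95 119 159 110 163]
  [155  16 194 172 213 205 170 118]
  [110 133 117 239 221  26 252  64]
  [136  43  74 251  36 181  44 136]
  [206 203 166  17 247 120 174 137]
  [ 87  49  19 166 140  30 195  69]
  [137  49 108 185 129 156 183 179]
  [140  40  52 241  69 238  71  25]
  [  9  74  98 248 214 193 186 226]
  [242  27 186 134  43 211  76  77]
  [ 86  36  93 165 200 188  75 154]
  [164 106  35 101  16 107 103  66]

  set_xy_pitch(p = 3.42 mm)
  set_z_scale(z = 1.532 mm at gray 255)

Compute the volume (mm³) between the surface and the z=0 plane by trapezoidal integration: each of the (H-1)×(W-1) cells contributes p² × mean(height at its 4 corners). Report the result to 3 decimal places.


height_mm = gray/255 × 1.532; cell vol = 3.42² × mean(4 corners)
unit = 3.42² × 1.532 / (4×255) = 0.0175675 mm³ per gray-sum
row 0: Σ corner-gray over 7 cells = 3788  → 66.5458
row 1: Σ corner-gray over 7 cells = 4363  → 76.6472
row 2: Σ corner-gray over 7 cells = 3680  → 64.6485
row 3: Σ corner-gray over 7 cells = 3727  → 65.4742
row 4: Σ corner-gray over 7 cells = 3551  → 62.3823
row 5: Σ corner-gray over 7 cells = 3290  → 57.7972
row 6: Σ corner-gray over 7 cells = 3523  → 61.8904
row 7: Σ corner-gray over 7 cells = 3848  → 67.5999
row 8: Σ corner-gray over 7 cells = 3934  → 69.1107
row 9: Σ corner-gray over 7 cells = 3427  → 60.2039
row 10: Σ corner-gray over 7 cells = 2920  → 51.2972
Σ rows: total corner-gray = 40051  → 703.5973 mm³

703.597


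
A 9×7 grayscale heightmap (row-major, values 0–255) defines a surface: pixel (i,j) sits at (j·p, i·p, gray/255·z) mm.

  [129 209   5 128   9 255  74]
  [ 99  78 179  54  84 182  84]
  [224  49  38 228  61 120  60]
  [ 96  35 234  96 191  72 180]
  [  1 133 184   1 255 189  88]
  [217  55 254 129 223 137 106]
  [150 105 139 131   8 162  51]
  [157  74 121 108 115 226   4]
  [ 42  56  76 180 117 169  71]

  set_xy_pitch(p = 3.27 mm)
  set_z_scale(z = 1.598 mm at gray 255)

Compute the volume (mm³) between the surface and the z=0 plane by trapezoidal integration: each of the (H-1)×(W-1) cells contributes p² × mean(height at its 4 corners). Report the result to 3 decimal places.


height_mm = gray/255 × 1.598; cell vol = 3.27² × mean(4 corners)
unit = 3.27² × 1.598 / (4×255) = 0.0167522 mm³ per gray-sum
row 0: Σ corner-gray over 6 cells = 2752  → 46.1021
row 1: Σ corner-gray over 6 cells = 2613  → 43.7735
row 2: Σ corner-gray over 6 cells = 2808  → 47.0402
row 3: Σ corner-gray over 6 cells = 3145  → 52.6857
row 4: Σ corner-gray over 6 cells = 3532  → 59.1688
row 5: Σ corner-gray over 6 cells = 3210  → 53.7746
row 6: Σ corner-gray over 6 cells = 2740  → 45.9011
row 7: Σ corner-gray over 6 cells = 2758  → 46.2026
Σ rows: total corner-gray = 23558  → 394.6486 mm³

394.649


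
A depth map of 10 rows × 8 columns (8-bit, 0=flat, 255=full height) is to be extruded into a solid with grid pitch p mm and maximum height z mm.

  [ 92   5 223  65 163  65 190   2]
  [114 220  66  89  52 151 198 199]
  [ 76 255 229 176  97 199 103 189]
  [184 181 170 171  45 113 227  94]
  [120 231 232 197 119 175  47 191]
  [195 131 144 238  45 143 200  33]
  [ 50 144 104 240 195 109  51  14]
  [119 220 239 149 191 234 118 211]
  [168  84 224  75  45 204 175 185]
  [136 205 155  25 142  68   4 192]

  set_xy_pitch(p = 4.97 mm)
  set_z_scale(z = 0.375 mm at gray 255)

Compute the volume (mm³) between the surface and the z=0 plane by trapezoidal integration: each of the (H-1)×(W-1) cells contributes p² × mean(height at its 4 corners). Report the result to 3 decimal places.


height_mm = gray/255 × 0.375; cell vol = 4.97² × mean(4 corners)
unit = 4.97² × 0.375 / (4×255) = 0.00908121 mm³ per gray-sum
row 0: Σ corner-gray over 7 cells = 3381  → 30.7036
row 1: Σ corner-gray over 7 cells = 4248  → 38.5770
row 2: Σ corner-gray over 7 cells = 4475  → 40.6384
row 3: Σ corner-gray over 7 cells = 4405  → 40.0027
row 4: Σ corner-gray over 7 cells = 4343  → 39.4397
row 5: Σ corner-gray over 7 cells = 3780  → 34.3270
row 6: Σ corner-gray over 7 cells = 4382  → 39.7939
row 7: Σ corner-gray over 7 cells = 4599  → 41.7645
row 8: Σ corner-gray over 7 cells = 3493  → 31.7207
Σ rows: total corner-gray = 37106  → 336.9675 mm³

336.967


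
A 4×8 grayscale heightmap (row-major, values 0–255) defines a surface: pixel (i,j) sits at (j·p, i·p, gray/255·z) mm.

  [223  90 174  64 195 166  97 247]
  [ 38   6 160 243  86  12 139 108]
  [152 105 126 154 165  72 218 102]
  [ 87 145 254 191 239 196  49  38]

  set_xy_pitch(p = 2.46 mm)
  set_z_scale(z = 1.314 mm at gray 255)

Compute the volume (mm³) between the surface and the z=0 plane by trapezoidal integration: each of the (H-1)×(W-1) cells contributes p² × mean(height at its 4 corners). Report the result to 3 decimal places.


86.215

height_mm = gray/255 × 1.314; cell vol = 2.46² × mean(4 corners)
unit = 2.46² × 1.314 / (4×255) = 0.00779588 mm³ per gray-sum
row 0: Σ corner-gray over 7 cells = 3480  → 27.1297
row 1: Σ corner-gray over 7 cells = 3372  → 26.2877
row 2: Σ corner-gray over 7 cells = 4207  → 32.7973
Σ rows: total corner-gray = 11059  → 86.2147 mm³


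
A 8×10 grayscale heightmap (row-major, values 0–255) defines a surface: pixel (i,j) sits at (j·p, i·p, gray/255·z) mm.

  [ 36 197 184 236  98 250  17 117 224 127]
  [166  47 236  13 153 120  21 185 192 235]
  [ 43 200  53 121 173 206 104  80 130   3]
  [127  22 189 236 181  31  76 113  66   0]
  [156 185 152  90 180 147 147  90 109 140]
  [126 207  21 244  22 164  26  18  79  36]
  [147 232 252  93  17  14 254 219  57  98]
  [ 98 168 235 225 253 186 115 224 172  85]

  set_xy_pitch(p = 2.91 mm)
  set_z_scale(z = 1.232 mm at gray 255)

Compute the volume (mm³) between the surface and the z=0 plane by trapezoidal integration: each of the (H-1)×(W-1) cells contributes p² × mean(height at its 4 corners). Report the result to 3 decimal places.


333.130

height_mm = gray/255 × 1.232; cell vol = 2.91² × mean(4 corners)
unit = 2.91² × 1.232 / (4×255) = 0.0102281 mm³ per gray-sum
row 0: Σ corner-gray over 9 cells = 5144  → 52.6135
row 1: Σ corner-gray over 9 cells = 4515  → 46.1800
row 2: Σ corner-gray over 9 cells = 4135  → 42.2933
row 3: Σ corner-gray over 9 cells = 4451  → 45.5254
row 4: Σ corner-gray over 9 cells = 4220  → 43.1627
row 5: Σ corner-gray over 9 cells = 4245  → 43.4184
row 6: Σ corner-gray over 9 cells = 5860  → 59.9369
Σ rows: total corner-gray = 32570  → 333.1304 mm³


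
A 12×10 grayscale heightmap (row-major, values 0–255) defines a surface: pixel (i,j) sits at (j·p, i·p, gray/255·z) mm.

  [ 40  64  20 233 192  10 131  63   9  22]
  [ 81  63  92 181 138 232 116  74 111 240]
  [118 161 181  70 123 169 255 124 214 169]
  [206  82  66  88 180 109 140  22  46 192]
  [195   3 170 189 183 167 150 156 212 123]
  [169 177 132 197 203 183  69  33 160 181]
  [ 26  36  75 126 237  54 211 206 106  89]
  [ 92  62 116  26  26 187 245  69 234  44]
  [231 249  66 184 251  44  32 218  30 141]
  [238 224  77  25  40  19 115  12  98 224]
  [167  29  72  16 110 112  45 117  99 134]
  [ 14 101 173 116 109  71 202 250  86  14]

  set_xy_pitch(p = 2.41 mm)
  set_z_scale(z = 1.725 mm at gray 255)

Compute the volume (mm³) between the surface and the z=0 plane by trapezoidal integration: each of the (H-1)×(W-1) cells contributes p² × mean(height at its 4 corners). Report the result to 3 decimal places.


478.887

height_mm = gray/255 × 1.725; cell vol = 2.41² × mean(4 corners)
unit = 2.41² × 1.725 / (4×255) = 0.00982252 mm³ per gray-sum
row 0: Σ corner-gray over 9 cells = 3841  → 37.7283
row 1: Σ corner-gray over 9 cells = 5216  → 51.2343
row 2: Σ corner-gray over 9 cells = 4745  → 46.6079
row 3: Σ corner-gray over 9 cells = 4642  → 45.5961
row 4: Σ corner-gray over 9 cells = 5436  → 53.3952
row 5: Σ corner-gray over 9 cells = 4875  → 47.8848
row 6: Σ corner-gray over 9 cells = 4283  → 42.0699
row 7: Σ corner-gray over 9 cells = 4586  → 45.0461
row 8: Σ corner-gray over 9 cells = 4202  → 41.2742
row 9: Σ corner-gray over 9 cells = 3183  → 31.2651
row 10: Σ corner-gray over 9 cells = 3745  → 36.7853
Σ rows: total corner-gray = 48754  → 478.8872 mm³


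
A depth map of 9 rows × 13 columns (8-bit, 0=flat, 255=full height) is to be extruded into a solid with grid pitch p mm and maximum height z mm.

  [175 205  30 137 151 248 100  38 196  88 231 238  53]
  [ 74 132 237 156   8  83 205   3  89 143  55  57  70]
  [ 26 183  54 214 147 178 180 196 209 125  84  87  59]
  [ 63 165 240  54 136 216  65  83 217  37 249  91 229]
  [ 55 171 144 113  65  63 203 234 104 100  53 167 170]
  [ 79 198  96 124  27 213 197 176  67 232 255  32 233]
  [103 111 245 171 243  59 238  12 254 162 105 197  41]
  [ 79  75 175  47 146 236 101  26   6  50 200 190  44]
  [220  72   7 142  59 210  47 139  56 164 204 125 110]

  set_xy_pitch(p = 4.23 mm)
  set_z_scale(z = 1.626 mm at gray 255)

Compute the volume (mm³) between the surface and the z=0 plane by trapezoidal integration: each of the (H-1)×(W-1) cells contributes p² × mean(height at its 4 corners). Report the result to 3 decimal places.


1449.730

height_mm = gray/255 × 1.626; cell vol = 4.23² × mean(4 corners)
unit = 4.23² × 1.626 / (4×255) = 0.0285234 mm³ per gray-sum
row 0: Σ corner-gray over 12 cells = 6032  → 172.0531
row 1: Σ corner-gray over 12 cells = 5879  → 167.6890
row 2: Σ corner-gray over 12 cells = 6797  → 193.8735
row 3: Σ corner-gray over 12 cells = 6457  → 184.1755
row 4: Σ corner-gray over 12 cells = 6605  → 188.3970
row 5: Σ corner-gray over 12 cells = 7284  → 207.7644
row 6: Σ corner-gray over 12 cells = 6365  → 181.5514
row 7: Σ corner-gray over 12 cells = 5407  → 154.2260
Σ rows: total corner-gray = 50826  → 1449.7297 mm³


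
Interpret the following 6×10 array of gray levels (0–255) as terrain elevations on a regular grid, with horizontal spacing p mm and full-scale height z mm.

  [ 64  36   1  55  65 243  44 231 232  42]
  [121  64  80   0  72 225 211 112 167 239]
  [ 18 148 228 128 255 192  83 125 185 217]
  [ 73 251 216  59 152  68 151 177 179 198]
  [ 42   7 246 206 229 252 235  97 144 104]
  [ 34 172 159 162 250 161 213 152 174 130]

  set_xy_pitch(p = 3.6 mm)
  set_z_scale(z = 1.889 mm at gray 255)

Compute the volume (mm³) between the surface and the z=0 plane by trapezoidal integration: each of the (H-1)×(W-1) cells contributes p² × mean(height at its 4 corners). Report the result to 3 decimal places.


height_mm = gray/255 × 1.889; cell vol = 3.6² × mean(4 corners)
unit = 3.6² × 1.889 / (4×255) = 0.0240014 mm³ per gray-sum
row 0: Σ corner-gray over 9 cells = 4142  → 99.4138
row 1: Σ corner-gray over 9 cells = 5145  → 123.4873
row 2: Σ corner-gray over 9 cells = 5700  → 136.8080
row 3: Σ corner-gray over 9 cells = 5755  → 138.1281
row 4: Σ corner-gray over 9 cells = 6028  → 144.6805
Σ rows: total corner-gray = 26770  → 642.5178 mm³

642.518


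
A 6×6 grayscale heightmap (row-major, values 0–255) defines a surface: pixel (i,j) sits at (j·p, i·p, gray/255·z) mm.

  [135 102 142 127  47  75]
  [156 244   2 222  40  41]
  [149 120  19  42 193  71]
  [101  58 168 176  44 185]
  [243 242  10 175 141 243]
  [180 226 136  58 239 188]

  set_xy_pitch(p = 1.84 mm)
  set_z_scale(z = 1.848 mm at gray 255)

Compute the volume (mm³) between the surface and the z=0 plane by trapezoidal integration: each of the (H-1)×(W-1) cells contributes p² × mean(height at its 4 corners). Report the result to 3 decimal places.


height_mm = gray/255 × 1.848; cell vol = 1.84² × mean(4 corners)
unit = 1.84² × 1.848 / (4×255) = 0.00613391 mm³ per gray-sum
row 0: Σ corner-gray over 5 cells = 2259  → 13.8565
row 1: Σ corner-gray over 5 cells = 2181  → 13.3781
row 2: Σ corner-gray over 5 cells = 2146  → 13.1634
row 3: Σ corner-gray over 5 cells = 2800  → 17.1749
row 4: Σ corner-gray over 5 cells = 3308  → 20.2910
Σ rows: total corner-gray = 12694  → 77.8639 mm³

77.864


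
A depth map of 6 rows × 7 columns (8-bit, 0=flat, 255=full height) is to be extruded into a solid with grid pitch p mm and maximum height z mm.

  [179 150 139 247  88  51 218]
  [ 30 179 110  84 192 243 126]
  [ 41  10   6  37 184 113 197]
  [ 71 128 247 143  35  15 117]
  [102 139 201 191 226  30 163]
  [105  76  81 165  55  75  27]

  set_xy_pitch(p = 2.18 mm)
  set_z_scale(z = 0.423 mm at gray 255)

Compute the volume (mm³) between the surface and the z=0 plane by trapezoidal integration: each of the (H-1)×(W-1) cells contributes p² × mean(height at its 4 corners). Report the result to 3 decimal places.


28.634

height_mm = gray/255 × 0.423; cell vol = 2.18² × mean(4 corners)
unit = 2.18² × 0.423 / (4×255) = 0.00197085 mm³ per gray-sum
row 0: Σ corner-gray over 6 cells = 3519  → 6.9354
row 1: Σ corner-gray over 6 cells = 2710  → 5.3410
row 2: Σ corner-gray over 6 cells = 2262  → 4.4581
row 3: Σ corner-gray over 6 cells = 3163  → 6.2338
row 4: Σ corner-gray over 6 cells = 2875  → 5.6662
Σ rows: total corner-gray = 14529  → 28.6345 mm³


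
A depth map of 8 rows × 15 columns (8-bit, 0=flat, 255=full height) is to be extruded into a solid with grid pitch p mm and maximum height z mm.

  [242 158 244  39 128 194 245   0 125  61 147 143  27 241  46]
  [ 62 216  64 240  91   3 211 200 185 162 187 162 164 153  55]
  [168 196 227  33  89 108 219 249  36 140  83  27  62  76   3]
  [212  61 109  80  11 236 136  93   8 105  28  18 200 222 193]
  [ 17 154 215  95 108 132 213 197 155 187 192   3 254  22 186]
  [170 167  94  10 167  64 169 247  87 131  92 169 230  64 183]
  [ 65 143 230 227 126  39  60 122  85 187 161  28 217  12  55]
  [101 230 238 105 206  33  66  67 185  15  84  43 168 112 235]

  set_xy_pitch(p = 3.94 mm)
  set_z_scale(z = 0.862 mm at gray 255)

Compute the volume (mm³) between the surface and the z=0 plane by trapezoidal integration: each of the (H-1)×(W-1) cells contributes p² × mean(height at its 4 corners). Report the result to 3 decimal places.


663.164

height_mm = gray/255 × 0.862; cell vol = 3.94² × mean(4 corners)
unit = 3.94² × 0.862 / (4×255) = 0.013119 mm³ per gray-sum
row 0: Σ corner-gray over 14 cells = 7985  → 104.7549
row 1: Σ corner-gray over 14 cells = 7454  → 97.7888
row 2: Σ corner-gray over 14 cells = 6280  → 82.3871
row 3: Σ corner-gray over 14 cells = 7076  → 92.8298
row 4: Σ corner-gray over 14 cells = 7792  → 102.2230
row 5: Σ corner-gray over 14 cells = 7129  → 93.5251
row 6: Σ corner-gray over 14 cells = 6834  → 89.6550
Σ rows: total corner-gray = 50550  → 663.1636 mm³


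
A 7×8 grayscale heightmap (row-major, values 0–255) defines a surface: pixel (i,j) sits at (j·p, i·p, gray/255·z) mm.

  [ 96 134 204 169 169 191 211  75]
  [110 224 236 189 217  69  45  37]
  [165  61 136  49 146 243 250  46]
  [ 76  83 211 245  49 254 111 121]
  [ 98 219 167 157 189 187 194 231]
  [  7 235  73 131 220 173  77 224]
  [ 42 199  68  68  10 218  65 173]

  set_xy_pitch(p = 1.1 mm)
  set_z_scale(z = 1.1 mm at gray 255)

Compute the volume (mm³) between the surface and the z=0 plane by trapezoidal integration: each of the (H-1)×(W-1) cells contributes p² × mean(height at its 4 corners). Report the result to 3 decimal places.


33.129

height_mm = gray/255 × 1.1; cell vol = 1.1² × mean(4 corners)
unit = 1.1² × 1.1 / (4×255) = 0.0013049 mm³ per gray-sum
row 0: Σ corner-gray over 7 cells = 4434  → 5.7859
row 1: Σ corner-gray over 7 cells = 4088  → 5.3344
row 2: Σ corner-gray over 7 cells = 4084  → 5.3292
row 3: Σ corner-gray over 7 cells = 4658  → 6.0782
row 4: Σ corner-gray over 7 cells = 4604  → 6.0078
row 5: Σ corner-gray over 7 cells = 3520  → 4.5933
Σ rows: total corner-gray = 25388  → 33.1289 mm³


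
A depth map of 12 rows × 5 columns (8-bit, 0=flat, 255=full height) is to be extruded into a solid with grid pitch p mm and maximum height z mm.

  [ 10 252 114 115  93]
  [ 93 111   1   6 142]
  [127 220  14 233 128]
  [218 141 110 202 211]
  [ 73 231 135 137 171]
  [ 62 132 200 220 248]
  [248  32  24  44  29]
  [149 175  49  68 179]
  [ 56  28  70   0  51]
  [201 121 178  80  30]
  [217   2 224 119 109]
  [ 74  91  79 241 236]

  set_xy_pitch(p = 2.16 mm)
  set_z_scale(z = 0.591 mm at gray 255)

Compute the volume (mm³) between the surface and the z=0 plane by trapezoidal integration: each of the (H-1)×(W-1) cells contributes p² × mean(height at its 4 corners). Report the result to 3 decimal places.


height_mm = gray/255 × 0.591; cell vol = 2.16² × mean(4 corners)
unit = 2.16² × 0.591 / (4×255) = 0.0027033 mm³ per gray-sum
row 0: Σ corner-gray over 4 cells = 1536  → 4.1523
row 1: Σ corner-gray over 4 cells = 1660  → 4.4875
row 2: Σ corner-gray over 4 cells = 2524  → 6.8231
row 3: Σ corner-gray over 4 cells = 2585  → 6.9880
row 4: Σ corner-gray over 4 cells = 2664  → 7.2016
row 5: Σ corner-gray over 4 cells = 1891  → 5.1119
row 6: Σ corner-gray over 4 cells = 1389  → 3.7549
row 7: Σ corner-gray over 4 cells = 1215  → 3.2845
row 8: Σ corner-gray over 4 cells = 1292  → 3.4927
row 9: Σ corner-gray over 4 cells = 2005  → 5.4201
row 10: Σ corner-gray over 4 cells = 2148  → 5.8067
Σ rows: total corner-gray = 20909  → 56.5234 mm³

56.523


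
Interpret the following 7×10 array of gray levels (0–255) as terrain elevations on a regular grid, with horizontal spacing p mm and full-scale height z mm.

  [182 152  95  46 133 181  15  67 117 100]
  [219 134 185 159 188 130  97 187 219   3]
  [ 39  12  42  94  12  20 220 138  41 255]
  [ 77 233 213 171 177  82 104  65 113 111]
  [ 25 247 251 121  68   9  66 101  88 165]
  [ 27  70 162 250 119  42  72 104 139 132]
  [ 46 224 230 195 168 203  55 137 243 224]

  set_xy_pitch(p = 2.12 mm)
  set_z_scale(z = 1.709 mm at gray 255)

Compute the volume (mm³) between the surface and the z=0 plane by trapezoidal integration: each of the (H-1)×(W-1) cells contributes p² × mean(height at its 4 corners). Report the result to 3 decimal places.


height_mm = gray/255 × 1.709; cell vol = 2.12² × mean(4 corners)
unit = 2.12² × 1.709 / (4×255) = 0.00753032 mm³ per gray-sum
row 0: Σ corner-gray over 9 cells = 4714  → 35.4979
row 1: Σ corner-gray over 9 cells = 4272  → 32.1695
row 2: Σ corner-gray over 9 cells = 3956  → 29.7900
row 3: Σ corner-gray over 9 cells = 4596  → 34.6094
row 4: Σ corner-gray over 9 cells = 4167  → 31.3789
row 5: Σ corner-gray over 9 cells = 5255  → 39.5718
Σ rows: total corner-gray = 26960  → 203.0175 mm³

203.018


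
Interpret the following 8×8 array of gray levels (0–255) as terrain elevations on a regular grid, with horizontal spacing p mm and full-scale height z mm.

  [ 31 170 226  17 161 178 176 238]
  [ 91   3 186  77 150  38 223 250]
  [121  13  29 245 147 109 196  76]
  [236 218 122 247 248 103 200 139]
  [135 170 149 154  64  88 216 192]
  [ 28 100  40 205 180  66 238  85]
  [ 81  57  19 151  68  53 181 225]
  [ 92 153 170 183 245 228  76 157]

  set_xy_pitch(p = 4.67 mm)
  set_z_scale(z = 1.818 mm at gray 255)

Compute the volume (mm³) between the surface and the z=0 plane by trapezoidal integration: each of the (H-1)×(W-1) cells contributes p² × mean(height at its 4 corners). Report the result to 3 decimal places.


height_mm = gray/255 × 1.818; cell vol = 4.67² × mean(4 corners)
unit = 4.67² × 1.818 / (4×255) = 0.0388712 mm³ per gray-sum
row 0: Σ corner-gray over 7 cells = 3820  → 148.4878
row 1: Σ corner-gray over 7 cells = 3370  → 130.9958
row 2: Σ corner-gray over 7 cells = 4326  → 168.1566
row 3: Σ corner-gray over 7 cells = 4660  → 181.1396
row 4: Σ corner-gray over 7 cells = 3780  → 146.9330
row 5: Σ corner-gray over 7 cells = 3135  → 121.8611
row 6: Σ corner-gray over 7 cells = 3723  → 144.7173
Σ rows: total corner-gray = 26814  → 1042.2912 mm³

1042.291


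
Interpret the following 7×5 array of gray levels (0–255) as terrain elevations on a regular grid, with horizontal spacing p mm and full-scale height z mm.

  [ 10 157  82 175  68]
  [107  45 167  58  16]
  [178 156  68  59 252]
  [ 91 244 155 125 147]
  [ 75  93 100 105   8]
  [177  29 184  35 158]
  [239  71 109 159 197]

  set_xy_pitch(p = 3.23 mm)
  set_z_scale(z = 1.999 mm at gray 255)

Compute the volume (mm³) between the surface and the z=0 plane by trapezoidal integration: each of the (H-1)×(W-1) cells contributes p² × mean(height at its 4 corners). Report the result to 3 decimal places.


223.480

height_mm = gray/255 × 1.999; cell vol = 3.23² × mean(4 corners)
unit = 3.23² × 1.999 / (4×255) = 0.0204464 mm³ per gray-sum
row 0: Σ corner-gray over 4 cells = 1569  → 32.0805
row 1: Σ corner-gray over 4 cells = 1659  → 33.9206
row 2: Σ corner-gray over 4 cells = 2282  → 46.6588
row 3: Σ corner-gray over 4 cells = 1965  → 40.1773
row 4: Σ corner-gray over 4 cells = 1510  → 30.8741
row 5: Σ corner-gray over 4 cells = 1945  → 39.7683
Σ rows: total corner-gray = 10930  → 223.4796 mm³


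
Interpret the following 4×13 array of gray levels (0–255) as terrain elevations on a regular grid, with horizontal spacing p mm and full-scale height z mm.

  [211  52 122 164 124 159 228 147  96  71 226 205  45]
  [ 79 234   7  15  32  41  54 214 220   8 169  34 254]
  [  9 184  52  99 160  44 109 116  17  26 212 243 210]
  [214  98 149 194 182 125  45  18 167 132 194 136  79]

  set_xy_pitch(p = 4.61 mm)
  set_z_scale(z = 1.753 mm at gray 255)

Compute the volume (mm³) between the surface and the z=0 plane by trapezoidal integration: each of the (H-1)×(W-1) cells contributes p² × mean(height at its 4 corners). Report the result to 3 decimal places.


616.569

height_mm = gray/255 × 1.753; cell vol = 4.61² × mean(4 corners)
unit = 4.61² × 1.753 / (4×255) = 0.0365244 mm³ per gray-sum
row 0: Σ corner-gray over 12 cells = 5833  → 213.0471
row 1: Σ corner-gray over 12 cells = 5132  → 187.4434
row 2: Σ corner-gray over 12 cells = 5916  → 216.0786
Σ rows: total corner-gray = 16881  → 616.5691 mm³


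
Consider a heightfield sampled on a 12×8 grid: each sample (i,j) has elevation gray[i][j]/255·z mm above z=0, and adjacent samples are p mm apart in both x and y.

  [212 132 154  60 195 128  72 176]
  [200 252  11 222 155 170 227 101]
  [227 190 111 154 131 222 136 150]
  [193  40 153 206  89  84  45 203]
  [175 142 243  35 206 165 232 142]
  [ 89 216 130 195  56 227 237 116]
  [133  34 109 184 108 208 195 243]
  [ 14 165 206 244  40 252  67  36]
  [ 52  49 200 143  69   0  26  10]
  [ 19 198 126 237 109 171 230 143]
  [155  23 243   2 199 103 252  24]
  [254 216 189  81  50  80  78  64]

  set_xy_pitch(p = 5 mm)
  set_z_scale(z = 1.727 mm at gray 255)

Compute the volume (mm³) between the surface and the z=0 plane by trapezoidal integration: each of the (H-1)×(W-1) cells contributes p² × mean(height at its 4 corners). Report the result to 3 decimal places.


height_mm = gray/255 × 1.727; cell vol = 5² × mean(4 corners)
unit = 5² × 1.727 / (4×255) = 0.0423284 mm³ per gray-sum
row 0: Σ corner-gray over 7 cells = 4245  → 179.6842
row 1: Σ corner-gray over 7 cells = 4640  → 196.4039
row 2: Σ corner-gray over 7 cells = 3895  → 164.8692
row 3: Σ corner-gray over 7 cells = 3993  → 169.0174
row 4: Σ corner-gray over 7 cells = 4690  → 198.5203
row 5: Σ corner-gray over 7 cells = 4379  → 185.3562
row 6: Σ corner-gray over 7 cells = 4050  → 171.4301
row 7: Σ corner-gray over 7 cells = 3034  → 128.4245
row 8: Σ corner-gray over 7 cells = 3340  → 141.3770
row 9: Σ corner-gray over 7 cells = 4127  → 174.6894
row 10: Σ corner-gray over 7 cells = 3529  → 149.3770
Σ rows: total corner-gray = 43922  → 1859.1494 mm³

1859.149


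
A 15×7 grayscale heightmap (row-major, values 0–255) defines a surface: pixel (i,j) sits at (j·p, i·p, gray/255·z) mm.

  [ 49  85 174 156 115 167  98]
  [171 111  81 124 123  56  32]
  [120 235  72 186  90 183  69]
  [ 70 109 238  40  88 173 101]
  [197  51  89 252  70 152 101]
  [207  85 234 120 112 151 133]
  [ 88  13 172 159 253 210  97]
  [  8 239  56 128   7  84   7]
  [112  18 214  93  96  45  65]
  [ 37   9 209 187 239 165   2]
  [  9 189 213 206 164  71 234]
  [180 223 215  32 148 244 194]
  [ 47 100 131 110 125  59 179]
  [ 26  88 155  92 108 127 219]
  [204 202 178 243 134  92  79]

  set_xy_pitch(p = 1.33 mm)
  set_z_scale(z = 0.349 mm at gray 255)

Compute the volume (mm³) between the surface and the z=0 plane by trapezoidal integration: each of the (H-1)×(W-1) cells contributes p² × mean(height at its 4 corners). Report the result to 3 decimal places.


26.277

height_mm = gray/255 × 0.349; cell vol = 1.33² × mean(4 corners)
unit = 1.33² × 0.349 / (4×255) = 0.000605241 mm³ per gray-sum
row 0: Σ corner-gray over 6 cells = 2734  → 1.6547
row 1: Σ corner-gray over 6 cells = 2914  → 1.7637
row 2: Σ corner-gray over 6 cells = 3188  → 1.9295
row 3: Σ corner-gray over 6 cells = 2993  → 1.8115
row 4: Σ corner-gray over 6 cells = 3270  → 1.9791
row 5: Σ corner-gray over 6 cells = 3543  → 2.1444
row 6: Σ corner-gray over 6 cells = 2842  → 1.7201
row 7: Σ corner-gray over 6 cells = 2152  → 1.3025
row 8: Σ corner-gray over 6 cells = 2766  → 1.6741
row 9: Σ corner-gray over 6 cells = 3586  → 2.1704
row 10: Σ corner-gray over 6 cells = 4027  → 2.4373
row 11: Σ corner-gray over 6 cells = 3374  → 2.0421
row 12: Σ corner-gray over 6 cells = 2661  → 1.6105
row 13: Σ corner-gray over 6 cells = 3366  → 2.0372
Σ rows: total corner-gray = 43416  → 26.2772 mm³


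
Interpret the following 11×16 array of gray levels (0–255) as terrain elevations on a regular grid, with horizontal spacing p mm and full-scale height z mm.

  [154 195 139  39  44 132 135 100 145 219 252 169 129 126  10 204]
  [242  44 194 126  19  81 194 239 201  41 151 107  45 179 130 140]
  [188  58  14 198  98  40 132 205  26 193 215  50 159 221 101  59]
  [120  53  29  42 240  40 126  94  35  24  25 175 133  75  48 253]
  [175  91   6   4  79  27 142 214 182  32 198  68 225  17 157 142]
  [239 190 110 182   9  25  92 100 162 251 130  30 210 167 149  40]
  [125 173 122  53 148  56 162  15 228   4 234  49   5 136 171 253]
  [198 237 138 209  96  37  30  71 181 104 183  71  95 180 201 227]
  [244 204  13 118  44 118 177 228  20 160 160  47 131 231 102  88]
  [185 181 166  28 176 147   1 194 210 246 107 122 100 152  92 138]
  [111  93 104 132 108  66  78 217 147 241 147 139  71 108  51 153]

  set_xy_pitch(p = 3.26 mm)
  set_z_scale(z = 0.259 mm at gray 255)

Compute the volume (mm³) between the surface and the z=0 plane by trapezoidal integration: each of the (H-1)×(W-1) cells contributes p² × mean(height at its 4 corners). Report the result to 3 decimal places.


height_mm = gray/255 × 0.259; cell vol = 3.26² × mean(4 corners)
unit = 3.26² × 0.259 / (4×255) = 0.00269858 mm³ per gray-sum
row 0: Σ corner-gray over 15 cells = 7910  → 21.3457
row 1: Σ corner-gray over 15 cells = 7551  → 20.3770
row 2: Σ corner-gray over 15 cells = 6318  → 17.0496
row 3: Σ corner-gray over 15 cells = 5852  → 15.7921
row 4: Σ corner-gray over 15 cells = 7094  → 19.1437
row 5: Σ corner-gray over 15 cells = 7383  → 19.9236
row 6: Σ corner-gray over 15 cells = 7581  → 20.4579
row 7: Σ corner-gray over 15 cells = 7929  → 21.3970
row 8: Σ corner-gray over 15 cells = 8005  → 21.6021
row 9: Σ corner-gray over 15 cells = 7835  → 21.1433
Σ rows: total corner-gray = 73458  → 198.2321 mm³

198.232
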